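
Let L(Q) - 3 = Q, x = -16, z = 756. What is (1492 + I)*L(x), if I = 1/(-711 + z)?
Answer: -872833/45 ≈ -19396.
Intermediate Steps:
L(Q) = 3 + Q
I = 1/45 (I = 1/(-711 + 756) = 1/45 ≈ 0.022222)
(1492 + I)*L(x) = (1492 + 1/45)*(3 - 16) = (67141/45)*(-13) = -872833/45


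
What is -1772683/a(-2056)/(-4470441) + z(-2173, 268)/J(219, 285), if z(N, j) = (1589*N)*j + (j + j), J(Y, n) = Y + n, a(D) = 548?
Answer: -31485935061965309/17148611676 ≈ -1.8361e+6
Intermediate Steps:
z(N, j) = 2*j + 1589*N*j (z(N, j) = 1589*N*j + 2*j = 2*j + 1589*N*j)
-1772683/a(-2056)/(-4470441) + z(-2173, 268)/J(219, 285) = -1772683/548/(-4470441) + (268*(2 + 1589*(-2173)))/(219 + 285) = -1772683*1/548*(-1/4470441) + (268*(2 - 3452897))/504 = -1772683/548*(-1/4470441) + (268*(-3452895))*(1/504) = 1772683/2449801668 - 925375860*1/504 = 1772683/2449801668 - 25704885/14 = -31485935061965309/17148611676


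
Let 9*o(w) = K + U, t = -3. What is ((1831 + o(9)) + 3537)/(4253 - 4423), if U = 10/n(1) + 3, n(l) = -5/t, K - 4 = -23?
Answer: -24151/765 ≈ -31.570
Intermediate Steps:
K = -19 (K = 4 - 23 = -19)
n(l) = 5/3 (n(l) = -5/(-3) = -5*(-⅓) = 5/3)
U = 9 (U = 10/(5/3) + 3 = 10*(⅗) + 3 = 6 + 3 = 9)
o(w) = -10/9 (o(w) = (-19 + 9)/9 = (⅑)*(-10) = -10/9)
((1831 + o(9)) + 3537)/(4253 - 4423) = ((1831 - 10/9) + 3537)/(4253 - 4423) = (16469/9 + 3537)/(-170) = (48302/9)*(-1/170) = -24151/765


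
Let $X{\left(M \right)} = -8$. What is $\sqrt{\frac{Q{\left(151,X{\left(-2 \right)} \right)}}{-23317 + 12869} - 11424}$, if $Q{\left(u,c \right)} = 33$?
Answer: $\frac{i \sqrt{77940764205}}{2612} \approx 106.88 i$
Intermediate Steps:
$\sqrt{\frac{Q{\left(151,X{\left(-2 \right)} \right)}}{-23317 + 12869} - 11424} = \sqrt{\frac{33}{-23317 + 12869} - 11424} = \sqrt{\frac{33}{-10448} - 11424} = \sqrt{33 \left(- \frac{1}{10448}\right) - 11424} = \sqrt{- \frac{33}{10448} - 11424} = \sqrt{- \frac{119357985}{10448}} = \frac{i \sqrt{77940764205}}{2612}$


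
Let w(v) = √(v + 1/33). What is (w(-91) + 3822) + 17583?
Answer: 21405 + I*√99066/33 ≈ 21405.0 + 9.5378*I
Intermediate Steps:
w(v) = √(1/33 + v) (w(v) = √(v + 1/33) = √(1/33 + v))
(w(-91) + 3822) + 17583 = (√(33 + 1089*(-91))/33 + 3822) + 17583 = (√(33 - 99099)/33 + 3822) + 17583 = (√(-99066)/33 + 3822) + 17583 = ((I*√99066)/33 + 3822) + 17583 = (I*√99066/33 + 3822) + 17583 = (3822 + I*√99066/33) + 17583 = 21405 + I*√99066/33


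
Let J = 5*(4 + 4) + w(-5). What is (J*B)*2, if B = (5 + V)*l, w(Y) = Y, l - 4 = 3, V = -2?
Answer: 1470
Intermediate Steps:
l = 7 (l = 4 + 3 = 7)
J = 35 (J = 5*(4 + 4) - 5 = 5*8 - 5 = 40 - 5 = 35)
B = 21 (B = (5 - 2)*7 = 3*7 = 21)
(J*B)*2 = (35*21)*2 = 735*2 = 1470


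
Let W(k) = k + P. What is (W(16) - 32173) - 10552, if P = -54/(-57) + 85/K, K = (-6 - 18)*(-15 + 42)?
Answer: -525823159/12312 ≈ -42708.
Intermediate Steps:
K = -648 (K = -24*27 = -648)
P = 10049/12312 (P = -54/(-57) + 85/(-648) = -54*(-1/57) + 85*(-1/648) = 18/19 - 85/648 = 10049/12312 ≈ 0.81620)
W(k) = 10049/12312 + k (W(k) = k + 10049/12312 = 10049/12312 + k)
(W(16) - 32173) - 10552 = ((10049/12312 + 16) - 32173) - 10552 = (207041/12312 - 32173) - 10552 = -395906935/12312 - 10552 = -525823159/12312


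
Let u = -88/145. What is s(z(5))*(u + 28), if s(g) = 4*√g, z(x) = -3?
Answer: 15888*I*√3/145 ≈ 189.78*I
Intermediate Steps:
u = -88/145 (u = -88*1/145 = -88/145 ≈ -0.60690)
s(z(5))*(u + 28) = (4*√(-3))*(-88/145 + 28) = (4*(I*√3))*(3972/145) = (4*I*√3)*(3972/145) = 15888*I*√3/145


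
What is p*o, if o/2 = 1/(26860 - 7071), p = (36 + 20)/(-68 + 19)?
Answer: -16/138523 ≈ -0.00011550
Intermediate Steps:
p = -8/7 (p = 56/(-49) = 56*(-1/49) = -8/7 ≈ -1.1429)
o = 2/19789 (o = 2/(26860 - 7071) = 2/19789 ≈ 0.00010107)
p*o = -8/7*2/19789 = -16/138523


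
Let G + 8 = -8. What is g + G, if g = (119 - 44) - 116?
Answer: -57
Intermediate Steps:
G = -16 (G = -8 - 8 = -16)
g = -41 (g = 75 - 116 = -41)
g + G = -41 - 16 = -57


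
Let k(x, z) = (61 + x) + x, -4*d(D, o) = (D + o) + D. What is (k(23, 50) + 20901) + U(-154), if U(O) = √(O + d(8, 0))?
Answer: 21008 + I*√158 ≈ 21008.0 + 12.57*I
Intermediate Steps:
d(D, o) = -D/2 - o/4 (d(D, o) = -((D + o) + D)/4 = -(o + 2*D)/4 = -D/2 - o/4)
k(x, z) = 61 + 2*x
U(O) = √(-4 + O) (U(O) = √(O + (-½*8 - ¼*0)) = √(O + (-4 + 0)) = √(O - 4) = √(-4 + O))
(k(23, 50) + 20901) + U(-154) = ((61 + 2*23) + 20901) + √(-4 - 154) = ((61 + 46) + 20901) + √(-158) = (107 + 20901) + I*√158 = 21008 + I*√158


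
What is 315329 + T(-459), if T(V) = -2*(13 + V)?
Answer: 316221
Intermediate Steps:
T(V) = -26 - 2*V
315329 + T(-459) = 315329 + (-26 - 2*(-459)) = 315329 + (-26 + 918) = 315329 + 892 = 316221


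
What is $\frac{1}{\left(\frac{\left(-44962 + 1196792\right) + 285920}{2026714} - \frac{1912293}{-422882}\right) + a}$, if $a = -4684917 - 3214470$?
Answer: $- \frac{428530434874}{3385125504513226887} \approx -1.2659 \cdot 10^{-7}$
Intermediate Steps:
$a = -7899387$
$\frac{1}{\left(\frac{\left(-44962 + 1196792\right) + 285920}{2026714} - \frac{1912293}{-422882}\right) + a} = \frac{1}{\left(\frac{\left(-44962 + 1196792\right) + 285920}{2026714} - \frac{1912293}{-422882}\right) - 7899387} = \frac{1}{\left(\left(1151830 + 285920\right) \frac{1}{2026714} - - \frac{1912293}{422882}\right) - 7899387} = \frac{1}{\left(1437750 \cdot \frac{1}{2026714} + \frac{1912293}{422882}\right) - 7899387} = \frac{1}{\left(\frac{718875}{1013357} + \frac{1912293}{422882}\right) - 7899387} = \frac{1}{\frac{2241834795351}{428530434874} - 7899387} = \frac{1}{- \frac{3385125504513226887}{428530434874}} = - \frac{428530434874}{3385125504513226887}$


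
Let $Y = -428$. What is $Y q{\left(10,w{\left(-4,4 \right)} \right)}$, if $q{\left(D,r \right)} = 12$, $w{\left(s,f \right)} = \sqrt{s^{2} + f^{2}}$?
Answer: $-5136$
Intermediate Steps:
$w{\left(s,f \right)} = \sqrt{f^{2} + s^{2}}$
$Y q{\left(10,w{\left(-4,4 \right)} \right)} = \left(-428\right) 12 = -5136$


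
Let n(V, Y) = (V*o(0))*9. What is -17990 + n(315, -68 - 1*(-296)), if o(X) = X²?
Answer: -17990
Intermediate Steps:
n(V, Y) = 0 (n(V, Y) = (V*0²)*9 = (V*0)*9 = 0*9 = 0)
-17990 + n(315, -68 - 1*(-296)) = -17990 + 0 = -17990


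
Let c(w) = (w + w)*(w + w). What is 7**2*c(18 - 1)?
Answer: 56644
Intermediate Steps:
c(w) = 4*w**2 (c(w) = (2*w)*(2*w) = 4*w**2)
7**2*c(18 - 1) = 7**2*(4*(18 - 1)**2) = 49*(4*17**2) = 49*(4*289) = 49*1156 = 56644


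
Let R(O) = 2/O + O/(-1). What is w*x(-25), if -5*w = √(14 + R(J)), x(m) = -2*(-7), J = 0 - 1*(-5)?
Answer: -14*√235/25 ≈ -8.5846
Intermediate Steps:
J = 5 (J = 0 + 5 = 5)
R(O) = -O + 2/O (R(O) = 2/O + O*(-1) = 2/O - O = -O + 2/O)
x(m) = 14
w = -√235/25 (w = -√(14 + (-1*5 + 2/5))/5 = -√(14 + (-5 + 2*(⅕)))/5 = -√(14 + (-5 + ⅖))/5 = -√(14 - 23/5)/5 = -√235/25 ≈ -0.61319)
w*x(-25) = -√235/25*14 = -14*√235/25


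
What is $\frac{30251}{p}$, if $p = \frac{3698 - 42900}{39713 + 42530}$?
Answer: $- \frac{2487932993}{39202} \approx -63464.0$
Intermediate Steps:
$p = - \frac{39202}{82243} \approx -0.47666$
$\frac{30251}{p} = \frac{30251}{- \frac{39202}{82243}} = 30251 \left(- \frac{82243}{39202}\right) = - \frac{2487932993}{39202}$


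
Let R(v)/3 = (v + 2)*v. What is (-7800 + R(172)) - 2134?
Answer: 79850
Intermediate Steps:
R(v) = 3*v*(2 + v) (R(v) = 3*((v + 2)*v) = 3*((2 + v)*v) = 3*(v*(2 + v)) = 3*v*(2 + v))
(-7800 + R(172)) - 2134 = (-7800 + 3*172*(2 + 172)) - 2134 = (-7800 + 3*172*174) - 2134 = (-7800 + 89784) - 2134 = 81984 - 2134 = 79850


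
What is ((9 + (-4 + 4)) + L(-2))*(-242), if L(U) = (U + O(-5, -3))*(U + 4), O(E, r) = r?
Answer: 242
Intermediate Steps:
L(U) = (-3 + U)*(4 + U) (L(U) = (U - 3)*(U + 4) = (-3 + U)*(4 + U))
((9 + (-4 + 4)) + L(-2))*(-242) = ((9 + (-4 + 4)) + (-12 - 2 + (-2)²))*(-242) = ((9 + 0) + (-12 - 2 + 4))*(-242) = (9 - 10)*(-242) = -1*(-242) = 242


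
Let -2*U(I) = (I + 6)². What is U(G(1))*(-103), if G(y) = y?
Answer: 5047/2 ≈ 2523.5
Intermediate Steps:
U(I) = -(6 + I)²/2 (U(I) = -(I + 6)²/2 = -(6 + I)²/2)
U(G(1))*(-103) = -(6 + 1)²/2*(-103) = -½*7²*(-103) = -½*49*(-103) = -49/2*(-103) = 5047/2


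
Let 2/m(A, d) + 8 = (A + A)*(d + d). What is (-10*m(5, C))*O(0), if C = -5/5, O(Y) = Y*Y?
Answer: 0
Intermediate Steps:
O(Y) = Y²
C = -1 (C = -5*⅕ = -1)
m(A, d) = 2/(-8 + 4*A*d) (m(A, d) = 2/(-8 + (A + A)*(d + d)) = 2/(-8 + (2*A)*(2*d)) = 2/(-8 + 4*A*d))
(-10*m(5, C))*O(0) = -5/(-2 + 5*(-1))*0² = -5/(-2 - 5)*0 = -5/(-7)*0 = -5*(-1)/7*0 = -10*(-1/14)*0 = (5/7)*0 = 0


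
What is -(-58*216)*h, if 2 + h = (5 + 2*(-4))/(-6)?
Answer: -18792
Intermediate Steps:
h = -3/2 (h = -2 + (5 + 2*(-4))/(-6) = -2 + (5 - 8)*(-⅙) = -2 - 3*(-⅙) = -2 + ½ = -3/2 ≈ -1.5000)
-(-58*216)*h = -(-58*216)*(-3)/2 = -(-12528)*(-3)/2 = -1*18792 = -18792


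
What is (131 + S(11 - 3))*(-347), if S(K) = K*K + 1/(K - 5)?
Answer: -203342/3 ≈ -67781.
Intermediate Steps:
S(K) = K² + 1/(-5 + K)
(131 + S(11 - 3))*(-347) = (131 + (1 + (11 - 3)³ - 5*(11 - 3)²)/(-5 + (11 - 3)))*(-347) = (131 + (1 + 8³ - 5*8²)/(-5 + 8))*(-347) = (131 + (1 + 512 - 5*64)/3)*(-347) = (131 + (1 + 512 - 320)/3)*(-347) = (131 + (⅓)*193)*(-347) = (131 + 193/3)*(-347) = (586/3)*(-347) = -203342/3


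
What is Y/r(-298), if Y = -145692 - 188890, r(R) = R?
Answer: 167291/149 ≈ 1122.8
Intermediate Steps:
Y = -334582
Y/r(-298) = -334582/(-298) = -334582*(-1/298) = 167291/149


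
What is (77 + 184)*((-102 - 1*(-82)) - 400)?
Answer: -109620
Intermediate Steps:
(77 + 184)*((-102 - 1*(-82)) - 400) = 261*((-102 + 82) - 400) = 261*(-20 - 400) = 261*(-420) = -109620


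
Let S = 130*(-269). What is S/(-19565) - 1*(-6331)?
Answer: 1906169/301 ≈ 6332.8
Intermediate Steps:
S = -34970
S/(-19565) - 1*(-6331) = -34970/(-19565) - 1*(-6331) = -34970*(-1/19565) + 6331 = 538/301 + 6331 = 1906169/301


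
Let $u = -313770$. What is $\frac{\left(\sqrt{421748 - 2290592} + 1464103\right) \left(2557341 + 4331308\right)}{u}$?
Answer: $- \frac{10085691666847}{313770} - \frac{6888649 i \sqrt{467211}}{156885} \approx -3.2144 \cdot 10^{7} - 30013.0 i$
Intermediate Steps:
$\frac{\left(\sqrt{421748 - 2290592} + 1464103\right) \left(2557341 + 4331308\right)}{u} = \frac{\left(\sqrt{421748 - 2290592} + 1464103\right) \left(2557341 + 4331308\right)}{-313770} = \left(\sqrt{-1868844} + 1464103\right) 6888649 \left(- \frac{1}{313770}\right) = \left(2 i \sqrt{467211} + 1464103\right) 6888649 \left(- \frac{1}{313770}\right) = \left(1464103 + 2 i \sqrt{467211}\right) 6888649 \left(- \frac{1}{313770}\right) = \left(10085691666847 + 13777298 i \sqrt{467211}\right) \left(- \frac{1}{313770}\right) = - \frac{10085691666847}{313770} - \frac{6888649 i \sqrt{467211}}{156885}$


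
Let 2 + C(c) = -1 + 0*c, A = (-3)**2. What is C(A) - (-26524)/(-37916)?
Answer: -35068/9479 ≈ -3.6995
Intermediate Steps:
A = 9
C(c) = -3 (C(c) = -2 + (-1 + 0*c) = -2 + (-1 + 0) = -2 - 1 = -3)
C(A) - (-26524)/(-37916) = -3 - (-26524)/(-37916) = -3 - (-26524)*(-1)/37916 = -3 - 1*6631/9479 = -3 - 6631/9479 = -35068/9479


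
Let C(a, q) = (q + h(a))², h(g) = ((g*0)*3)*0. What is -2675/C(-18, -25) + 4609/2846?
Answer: -189297/71150 ≈ -2.6605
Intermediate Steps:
h(g) = 0 (h(g) = (0*3)*0 = 0*0 = 0)
C(a, q) = q² (C(a, q) = (q + 0)² = q²)
-2675/C(-18, -25) + 4609/2846 = -2675/((-25)²) + 4609/2846 = -2675/625 + 4609*(1/2846) = -2675*1/625 + 4609/2846 = -107/25 + 4609/2846 = -189297/71150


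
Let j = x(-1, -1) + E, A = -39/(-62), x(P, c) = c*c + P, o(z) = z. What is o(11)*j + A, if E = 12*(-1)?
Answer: -8145/62 ≈ -131.37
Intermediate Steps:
x(P, c) = P + c**2 (x(P, c) = c**2 + P = P + c**2)
A = 39/62 (A = -39*(-1/62) = 39/62 ≈ 0.62903)
E = -12
j = -12 (j = (-1 + (-1)**2) - 12 = (-1 + 1) - 12 = 0 - 12 = -12)
o(11)*j + A = 11*(-12) + 39/62 = -132 + 39/62 = -8145/62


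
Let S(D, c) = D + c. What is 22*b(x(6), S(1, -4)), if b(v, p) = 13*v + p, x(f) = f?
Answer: 1650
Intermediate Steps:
b(v, p) = p + 13*v
22*b(x(6), S(1, -4)) = 22*((1 - 4) + 13*6) = 22*(-3 + 78) = 22*75 = 1650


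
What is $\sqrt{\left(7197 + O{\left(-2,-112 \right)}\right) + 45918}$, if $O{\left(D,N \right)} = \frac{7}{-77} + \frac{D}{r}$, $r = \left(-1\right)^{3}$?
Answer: $\frac{\sqrt{6427146}}{11} \approx 230.47$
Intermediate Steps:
$r = -1$
$O{\left(D,N \right)} = - \frac{1}{11} - D$ ($O{\left(D,N \right)} = \frac{7}{-77} + \frac{D}{-1} = 7 \left(- \frac{1}{77}\right) + D \left(-1\right) = - \frac{1}{11} - D$)
$\sqrt{\left(7197 + O{\left(-2,-112 \right)}\right) + 45918} = \sqrt{\left(7197 - - \frac{21}{11}\right) + 45918} = \sqrt{\left(7197 + \left(- \frac{1}{11} + 2\right)\right) + 45918} = \sqrt{\left(7197 + \frac{21}{11}\right) + 45918} = \sqrt{\frac{79188}{11} + 45918} = \sqrt{\frac{584286}{11}} = \frac{\sqrt{6427146}}{11}$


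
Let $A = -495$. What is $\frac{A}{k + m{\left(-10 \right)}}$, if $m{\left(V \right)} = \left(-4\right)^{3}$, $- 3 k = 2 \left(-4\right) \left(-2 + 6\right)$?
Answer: $\frac{297}{32} \approx 9.2813$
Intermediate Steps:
$k = \frac{32}{3}$ ($k = - \frac{2 \left(-4\right) \left(-2 + 6\right)}{3} = - \frac{\left(-8\right) 4}{3} = \left(- \frac{1}{3}\right) \left(-32\right) = \frac{32}{3} \approx 10.667$)
$m{\left(V \right)} = -64$
$\frac{A}{k + m{\left(-10 \right)}} = - \frac{495}{\frac{32}{3} - 64} = - \frac{495}{- \frac{160}{3}} = \left(-495\right) \left(- \frac{3}{160}\right) = \frac{297}{32}$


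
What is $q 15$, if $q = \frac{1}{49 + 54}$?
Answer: $\frac{15}{103} \approx 0.14563$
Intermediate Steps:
$q = \frac{1}{103} \approx 0.0097087$
$q 15 = \frac{1}{103} \cdot 15 = \frac{15}{103}$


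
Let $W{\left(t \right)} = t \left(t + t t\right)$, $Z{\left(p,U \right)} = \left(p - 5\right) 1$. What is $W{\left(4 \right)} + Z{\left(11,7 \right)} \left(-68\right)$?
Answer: $-328$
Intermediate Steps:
$Z{\left(p,U \right)} = -5 + p$ ($Z{\left(p,U \right)} = \left(-5 + p\right) 1 = -5 + p$)
$W{\left(t \right)} = t \left(t + t^{2}\right)$
$W{\left(4 \right)} + Z{\left(11,7 \right)} \left(-68\right) = 4^{2} \left(1 + 4\right) + \left(-5 + 11\right) \left(-68\right) = 16 \cdot 5 + 6 \left(-68\right) = 80 - 408 = -328$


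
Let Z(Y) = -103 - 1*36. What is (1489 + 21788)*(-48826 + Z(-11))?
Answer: -1139758305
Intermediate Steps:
Z(Y) = -139 (Z(Y) = -103 - 36 = -139)
(1489 + 21788)*(-48826 + Z(-11)) = (1489 + 21788)*(-48826 - 139) = 23277*(-48965) = -1139758305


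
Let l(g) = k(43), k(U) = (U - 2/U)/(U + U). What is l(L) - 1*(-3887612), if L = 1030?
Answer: 14376391023/3698 ≈ 3.8876e+6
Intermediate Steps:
k(U) = (U - 2/U)/(2*U) (k(U) = (U - 2/U)/((2*U)) = (U - 2/U)*(1/(2*U)) = (U - 2/U)/(2*U))
l(g) = 1847/3698 (l(g) = ½ - 1/43² = ½ - 1*1/1849 = ½ - 1/1849 = 1847/3698)
l(L) - 1*(-3887612) = 1847/3698 - 1*(-3887612) = 1847/3698 + 3887612 = 14376391023/3698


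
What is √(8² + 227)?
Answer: √291 ≈ 17.059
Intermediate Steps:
√(8² + 227) = √(64 + 227) = √291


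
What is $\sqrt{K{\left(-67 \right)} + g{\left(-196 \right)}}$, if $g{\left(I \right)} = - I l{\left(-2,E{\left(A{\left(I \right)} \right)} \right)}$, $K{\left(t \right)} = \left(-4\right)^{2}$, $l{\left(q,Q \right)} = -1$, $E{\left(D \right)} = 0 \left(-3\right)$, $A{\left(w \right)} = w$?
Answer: $6 i \sqrt{5} \approx 13.416 i$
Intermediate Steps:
$E{\left(D \right)} = 0$
$K{\left(t \right)} = 16$
$g{\left(I \right)} = I$ ($g{\left(I \right)} = - I \left(-1\right) = I$)
$\sqrt{K{\left(-67 \right)} + g{\left(-196 \right)}} = \sqrt{16 - 196} = \sqrt{-180} = 6 i \sqrt{5}$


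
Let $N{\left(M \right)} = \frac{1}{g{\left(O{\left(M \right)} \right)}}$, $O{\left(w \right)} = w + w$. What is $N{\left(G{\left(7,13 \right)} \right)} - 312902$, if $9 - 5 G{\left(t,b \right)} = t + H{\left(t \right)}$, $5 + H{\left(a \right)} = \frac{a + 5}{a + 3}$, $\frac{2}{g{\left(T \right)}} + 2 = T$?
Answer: $- \frac{7822546}{25} \approx -3.129 \cdot 10^{5}$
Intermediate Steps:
$O{\left(w \right)} = 2 w$
$g{\left(T \right)} = \frac{2}{-2 + T}$
$H{\left(a \right)} = -5 + \frac{5 + a}{3 + a}$ ($H{\left(a \right)} = -5 + \frac{a + 5}{a + 3} = -5 + \frac{5 + a}{3 + a}$)
$G{\left(t,b \right)} = \frac{9}{5} - \frac{t}{5} - \frac{2 \left(-5 - 2 t\right)}{5 \left(3 + t\right)}$ ($G{\left(t,b \right)} = \frac{9}{5} - \frac{t + \frac{2 \left(-5 - 2 t\right)}{3 + t}}{5} = \frac{9}{5} - \left(\frac{t}{5} + \frac{2 \left(-5 - 2 t\right)}{5 \left(3 + t\right)}\right) = \frac{9}{5} - \frac{t}{5} - \frac{2 \left(-5 - 2 t\right)}{5 \left(3 + t\right)}$)
$N{\left(M \right)} = -1 + M$ ($N{\left(M \right)} = \frac{1}{2 \frac{1}{-2 + 2 M}} = -1 + M$)
$N{\left(G{\left(7,13 \right)} \right)} - 312902 = \left(-1 + \frac{37 - 7^{2} + 10 \cdot 7}{5 \left(3 + 7\right)}\right) - 312902 = \left(-1 + \frac{37 - 49 + 70}{5 \cdot 10}\right) - 312902 = \left(-1 + \frac{1}{5} \cdot \frac{1}{10} \left(37 - 49 + 70\right)\right) - 312902 = \left(-1 + \frac{1}{5} \cdot \frac{1}{10} \cdot 58\right) - 312902 = \left(-1 + \frac{29}{25}\right) - 312902 = \frac{4}{25} - 312902 = - \frac{7822546}{25}$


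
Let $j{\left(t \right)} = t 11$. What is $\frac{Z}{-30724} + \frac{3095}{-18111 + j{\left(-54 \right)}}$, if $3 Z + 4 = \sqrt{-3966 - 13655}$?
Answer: $- \frac{4753292}{28734621} - \frac{i \sqrt{17621}}{92172} \approx -0.16542 - 0.0014402 i$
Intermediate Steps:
$j{\left(t \right)} = 11 t$
$Z = - \frac{4}{3} + \frac{i \sqrt{17621}}{3}$ ($Z = - \frac{4}{3} + \frac{\sqrt{-3966 - 13655}}{3} = - \frac{4}{3} + \frac{\sqrt{-17621}}{3} = - \frac{4}{3} + \frac{i \sqrt{17621}}{3} \approx -1.3333 + 44.248 i$)
$\frac{Z}{-30724} + \frac{3095}{-18111 + j{\left(-54 \right)}} = \frac{- \frac{4}{3} + \frac{i \sqrt{17621}}{3}}{-30724} + \frac{3095}{-18111 + 11 \left(-54\right)} = \left(- \frac{4}{3} + \frac{i \sqrt{17621}}{3}\right) \left(- \frac{1}{30724}\right) + \frac{3095}{-18111 - 594} = \left(\frac{1}{23043} - \frac{i \sqrt{17621}}{92172}\right) + \frac{3095}{-18705} = \left(\frac{1}{23043} - \frac{i \sqrt{17621}}{92172}\right) + 3095 \left(- \frac{1}{18705}\right) = \left(\frac{1}{23043} - \frac{i \sqrt{17621}}{92172}\right) - \frac{619}{3741} = - \frac{4753292}{28734621} - \frac{i \sqrt{17621}}{92172}$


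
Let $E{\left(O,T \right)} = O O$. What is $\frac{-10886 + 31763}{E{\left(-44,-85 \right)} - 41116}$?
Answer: $- \frac{6959}{13060} \approx -0.53285$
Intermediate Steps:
$E{\left(O,T \right)} = O^{2}$
$\frac{-10886 + 31763}{E{\left(-44,-85 \right)} - 41116} = \frac{-10886 + 31763}{\left(-44\right)^{2} - 41116} = \frac{20877}{1936 - 41116} = \frac{20877}{-39180} = 20877 \left(- \frac{1}{39180}\right) = - \frac{6959}{13060}$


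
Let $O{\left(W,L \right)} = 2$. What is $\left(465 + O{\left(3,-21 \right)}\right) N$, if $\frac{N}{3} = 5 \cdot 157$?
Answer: $1099785$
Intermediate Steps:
$N = 2355$ ($N = 3 \cdot 5 \cdot 157 = 3 \cdot 785 = 2355$)
$\left(465 + O{\left(3,-21 \right)}\right) N = \left(465 + 2\right) 2355 = 467 \cdot 2355 = 1099785$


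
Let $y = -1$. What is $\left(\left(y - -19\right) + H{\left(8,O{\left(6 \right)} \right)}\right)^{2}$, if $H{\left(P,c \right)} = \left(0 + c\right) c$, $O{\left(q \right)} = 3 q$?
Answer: $116964$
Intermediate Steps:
$H{\left(P,c \right)} = c^{2}$ ($H{\left(P,c \right)} = c c = c^{2}$)
$\left(\left(y - -19\right) + H{\left(8,O{\left(6 \right)} \right)}\right)^{2} = \left(\left(-1 - -19\right) + \left(3 \cdot 6\right)^{2}\right)^{2} = \left(\left(-1 + 19\right) + 18^{2}\right)^{2} = \left(18 + 324\right)^{2} = 342^{2} = 116964$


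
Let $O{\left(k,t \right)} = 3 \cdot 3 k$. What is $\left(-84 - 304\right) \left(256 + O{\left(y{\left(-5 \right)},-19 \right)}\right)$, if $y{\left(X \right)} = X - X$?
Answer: $-99328$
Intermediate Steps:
$y{\left(X \right)} = 0$
$O{\left(k,t \right)} = 9 k$
$\left(-84 - 304\right) \left(256 + O{\left(y{\left(-5 \right)},-19 \right)}\right) = \left(-84 - 304\right) \left(256 + 9 \cdot 0\right) = - 388 \left(256 + 0\right) = \left(-388\right) 256 = -99328$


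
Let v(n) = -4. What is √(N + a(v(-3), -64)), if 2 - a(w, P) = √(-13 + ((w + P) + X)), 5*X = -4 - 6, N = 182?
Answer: √(184 - I*√83) ≈ 13.569 - 0.33571*I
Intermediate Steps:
X = -2 (X = (-4 - 6)/5 = (⅕)*(-10) = -2)
a(w, P) = 2 - √(-15 + P + w) (a(w, P) = 2 - √(-13 + ((w + P) - 2)) = 2 - √(-13 + ((P + w) - 2)) = 2 - √(-13 + (-2 + P + w)) = 2 - √(-15 + P + w))
√(N + a(v(-3), -64)) = √(182 + (2 - √(-15 - 64 - 4))) = √(182 + (2 - √(-83))) = √(182 + (2 - I*√83)) = √(184 - I*√83)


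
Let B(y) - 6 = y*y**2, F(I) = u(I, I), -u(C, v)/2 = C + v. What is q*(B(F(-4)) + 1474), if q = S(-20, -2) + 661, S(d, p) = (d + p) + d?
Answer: 3451544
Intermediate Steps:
u(C, v) = -2*C - 2*v (u(C, v) = -2*(C + v) = -2*C - 2*v)
S(d, p) = p + 2*d
F(I) = -4*I (F(I) = -2*I - 2*I = -4*I)
q = 619 (q = (-2 + 2*(-20)) + 661 = (-2 - 40) + 661 = -42 + 661 = 619)
B(y) = 6 + y**3 (B(y) = 6 + y*y**2 = 6 + y**3)
q*(B(F(-4)) + 1474) = 619*((6 + (-4*(-4))**3) + 1474) = 619*((6 + 16**3) + 1474) = 619*((6 + 4096) + 1474) = 619*(4102 + 1474) = 619*5576 = 3451544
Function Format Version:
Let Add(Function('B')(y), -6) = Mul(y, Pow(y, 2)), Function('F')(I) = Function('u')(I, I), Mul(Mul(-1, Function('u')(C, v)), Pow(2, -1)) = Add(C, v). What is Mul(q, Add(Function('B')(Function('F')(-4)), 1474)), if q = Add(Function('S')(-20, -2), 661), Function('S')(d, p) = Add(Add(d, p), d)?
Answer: 3451544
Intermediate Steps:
Function('u')(C, v) = Add(Mul(-2, C), Mul(-2, v)) (Function('u')(C, v) = Mul(-2, Add(C, v)) = Add(Mul(-2, C), Mul(-2, v)))
Function('S')(d, p) = Add(p, Mul(2, d))
Function('F')(I) = Mul(-4, I) (Function('F')(I) = Add(Mul(-2, I), Mul(-2, I)) = Mul(-4, I))
q = 619 (q = Add(Add(-2, Mul(2, -20)), 661) = Add(Add(-2, -40), 661) = Add(-42, 661) = 619)
Function('B')(y) = Add(6, Pow(y, 3)) (Function('B')(y) = Add(6, Mul(y, Pow(y, 2))) = Add(6, Pow(y, 3)))
Mul(q, Add(Function('B')(Function('F')(-4)), 1474)) = Mul(619, Add(Add(6, Pow(Mul(-4, -4), 3)), 1474)) = Mul(619, Add(Add(6, Pow(16, 3)), 1474)) = Mul(619, Add(Add(6, 4096), 1474)) = Mul(619, Add(4102, 1474)) = Mul(619, 5576) = 3451544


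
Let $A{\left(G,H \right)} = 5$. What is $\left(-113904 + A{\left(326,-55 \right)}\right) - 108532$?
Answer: $-222431$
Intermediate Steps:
$\left(-113904 + A{\left(326,-55 \right)}\right) - 108532 = \left(-113904 + 5\right) - 108532 = -113899 - 108532 = -222431$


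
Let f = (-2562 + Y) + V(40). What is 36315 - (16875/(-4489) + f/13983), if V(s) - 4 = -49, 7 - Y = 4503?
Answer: 2279749031897/62769687 ≈ 36319.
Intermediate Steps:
Y = -4496 (Y = 7 - 1*4503 = 7 - 4503 = -4496)
V(s) = -45 (V(s) = 4 - 49 = -45)
f = -7103 (f = (-2562 - 4496) - 45 = -7058 - 45 = -7103)
36315 - (16875/(-4489) + f/13983) = 36315 - (16875/(-4489) - 7103/13983) = 36315 - (16875*(-1/4489) - 7103*1/13983) = 36315 - (-16875/4489 - 7103/13983) = 36315 - 1*(-267848492/62769687) = 36315 + 267848492/62769687 = 2279749031897/62769687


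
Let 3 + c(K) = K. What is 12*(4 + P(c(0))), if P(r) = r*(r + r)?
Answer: 264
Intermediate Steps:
c(K) = -3 + K
P(r) = 2*r² (P(r) = r*(2*r) = 2*r²)
12*(4 + P(c(0))) = 12*(4 + 2*(-3 + 0)²) = 12*(4 + 2*(-3)²) = 12*(4 + 2*9) = 12*(4 + 18) = 12*22 = 264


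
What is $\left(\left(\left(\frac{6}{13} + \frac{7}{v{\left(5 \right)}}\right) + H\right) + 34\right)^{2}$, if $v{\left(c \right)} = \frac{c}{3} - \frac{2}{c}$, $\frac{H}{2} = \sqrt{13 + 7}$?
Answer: $\frac{102435849}{61009} + \frac{79016 \sqrt{5}}{247} \approx 2394.4$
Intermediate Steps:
$H = 4 \sqrt{5}$ ($H = 2 \sqrt{13 + 7} = 2 \sqrt{20} = 2 \cdot 2 \sqrt{5} = 4 \sqrt{5} \approx 8.9443$)
$v{\left(c \right)} = - \frac{2}{c} + \frac{c}{3}$ ($v{\left(c \right)} = c \frac{1}{3} - \frac{2}{c} = \frac{c}{3} - \frac{2}{c} = - \frac{2}{c} + \frac{c}{3}$)
$\left(\left(\left(\frac{6}{13} + \frac{7}{v{\left(5 \right)}}\right) + H\right) + 34\right)^{2} = \left(\left(\left(\frac{6}{13} + \frac{7}{- \frac{2}{5} + \frac{1}{3} \cdot 5}\right) + 4 \sqrt{5}\right) + 34\right)^{2} = \left(\left(\left(6 \cdot \frac{1}{13} + \frac{7}{\left(-2\right) \frac{1}{5} + \frac{5}{3}}\right) + 4 \sqrt{5}\right) + 34\right)^{2} = \left(\left(\left(\frac{6}{13} + \frac{7}{- \frac{2}{5} + \frac{5}{3}}\right) + 4 \sqrt{5}\right) + 34\right)^{2} = \left(\left(\left(\frac{6}{13} + \frac{7}{\frac{19}{15}}\right) + 4 \sqrt{5}\right) + 34\right)^{2} = \left(\left(\left(\frac{6}{13} + 7 \cdot \frac{15}{19}\right) + 4 \sqrt{5}\right) + 34\right)^{2} = \left(\left(\left(\frac{6}{13} + \frac{105}{19}\right) + 4 \sqrt{5}\right) + 34\right)^{2} = \left(\left(\frac{1479}{247} + 4 \sqrt{5}\right) + 34\right)^{2} = \left(\frac{9877}{247} + 4 \sqrt{5}\right)^{2}$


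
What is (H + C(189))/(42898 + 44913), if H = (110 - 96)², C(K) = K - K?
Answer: 196/87811 ≈ 0.0022321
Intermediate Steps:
C(K) = 0
H = 196 (H = 14² = 196)
(H + C(189))/(42898 + 44913) = (196 + 0)/(42898 + 44913) = 196/87811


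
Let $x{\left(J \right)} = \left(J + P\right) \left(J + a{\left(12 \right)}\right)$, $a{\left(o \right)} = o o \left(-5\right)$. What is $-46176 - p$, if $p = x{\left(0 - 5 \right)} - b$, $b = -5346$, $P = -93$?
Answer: $-122572$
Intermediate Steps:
$a{\left(o \right)} = - 5 o^{2}$ ($a{\left(o \right)} = o^{2} \left(-5\right) = - 5 o^{2}$)
$x{\left(J \right)} = \left(-720 + J\right) \left(-93 + J\right)$ ($x{\left(J \right)} = \left(J - 93\right) \left(J - 5 \cdot 12^{2}\right) = \left(-93 + J\right) \left(J - 720\right) = \left(-93 + J\right) \left(-720 + J\right) = \left(-720 + J\right) \left(-93 + J\right)$)
$p = 76396$ ($p = \left(66960 + \left(0 - 5\right)^{2} - 813 \left(0 - 5\right)\right) - -5346 = \left(66960 + \left(0 - 5\right)^{2} - 813 \left(0 - 5\right)\right) + 5346 = \left(66960 + \left(-5\right)^{2} - -4065\right) + 5346 = \left(66960 + 25 + 4065\right) + 5346 = 71050 + 5346 = 76396$)
$-46176 - p = -46176 - 76396 = -122572$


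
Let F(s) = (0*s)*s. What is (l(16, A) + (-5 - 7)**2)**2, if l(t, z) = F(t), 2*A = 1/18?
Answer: 20736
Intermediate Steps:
F(s) = 0 (F(s) = 0*s = 0)
A = 1/36 (A = (1/2)/18 = (1/2)*(1/18) = 1/36 ≈ 0.027778)
l(t, z) = 0
(l(16, A) + (-5 - 7)**2)**2 = (0 + (-5 - 7)**2)**2 = (0 + (-12)**2)**2 = (0 + 144)**2 = 144**2 = 20736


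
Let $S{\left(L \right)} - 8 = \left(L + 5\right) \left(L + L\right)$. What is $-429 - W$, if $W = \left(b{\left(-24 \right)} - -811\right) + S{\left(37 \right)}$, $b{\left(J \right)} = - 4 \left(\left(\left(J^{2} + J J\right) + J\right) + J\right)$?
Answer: $60$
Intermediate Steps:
$b{\left(J \right)} = - 8 J - 8 J^{2}$ ($b{\left(J \right)} = - 4 \left(\left(\left(J^{2} + J^{2}\right) + J\right) + J\right) = - 4 \left(\left(2 J^{2} + J\right) + J\right) = - 4 \left(\left(J + 2 J^{2}\right) + J\right) = - 4 \left(2 J + 2 J^{2}\right) = - 8 J - 8 J^{2}$)
$S{\left(L \right)} = 8 + 2 L \left(5 + L\right)$ ($S{\left(L \right)} = 8 + \left(L + 5\right) \left(L + L\right) = 8 + \left(5 + L\right) 2 L = 8 + 2 L \left(5 + L\right)$)
$W = -489$ ($W = \left(\left(-8\right) \left(-24\right) \left(1 - 24\right) - -811\right) + \left(8 + 2 \cdot 37^{2} + 10 \cdot 37\right) = \left(\left(-8\right) \left(-24\right) \left(-23\right) + 811\right) + \left(8 + 2 \cdot 1369 + 370\right) = \left(-4416 + 811\right) + \left(8 + 2738 + 370\right) = -3605 + 3116 = -489$)
$-429 - W = -429 - -489 = -429 + 489 = 60$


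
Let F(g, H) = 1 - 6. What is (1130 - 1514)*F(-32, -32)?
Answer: 1920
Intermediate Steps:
F(g, H) = -5
(1130 - 1514)*F(-32, -32) = (1130 - 1514)*(-5) = -384*(-5) = 1920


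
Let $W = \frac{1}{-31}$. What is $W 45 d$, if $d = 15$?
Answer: $- \frac{675}{31} \approx -21.774$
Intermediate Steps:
$W = - \frac{1}{31} \approx -0.032258$
$W 45 d = \left(- \frac{1}{31}\right) 45 \cdot 15 = \left(- \frac{45}{31}\right) 15 = - \frac{675}{31}$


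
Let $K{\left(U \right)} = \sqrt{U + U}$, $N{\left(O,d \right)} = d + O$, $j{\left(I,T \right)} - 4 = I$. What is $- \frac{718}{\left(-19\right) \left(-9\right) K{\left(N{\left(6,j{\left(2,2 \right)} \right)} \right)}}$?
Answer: $- \frac{359 \sqrt{6}}{1026} \approx -0.85708$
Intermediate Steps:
$j{\left(I,T \right)} = 4 + I$
$N{\left(O,d \right)} = O + d$
$K{\left(U \right)} = \sqrt{2} \sqrt{U}$ ($K{\left(U \right)} = \sqrt{2 U} = \sqrt{2} \sqrt{U}$)
$- \frac{718}{\left(-19\right) \left(-9\right) K{\left(N{\left(6,j{\left(2,2 \right)} \right)} \right)}} = - \frac{718}{\left(-19\right) \left(-9\right) \sqrt{2} \sqrt{6 + \left(4 + 2\right)}} = - \frac{718}{171 \sqrt{2} \sqrt{6 + 6}} = - \frac{718}{171 \sqrt{2} \sqrt{12}} = - \frac{718}{171 \sqrt{2} \cdot 2 \sqrt{3}} = - \frac{718}{171 \cdot 2 \sqrt{6}} = - \frac{718}{342 \sqrt{6}} = - 718 \frac{\sqrt{6}}{2052} = - \frac{359 \sqrt{6}}{1026}$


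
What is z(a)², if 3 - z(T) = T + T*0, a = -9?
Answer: 144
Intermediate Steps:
z(T) = 3 - T (z(T) = 3 - (T + T*0) = 3 - (T + 0) = 3 - T)
z(a)² = (3 - 1*(-9))² = (3 + 9)² = 12² = 144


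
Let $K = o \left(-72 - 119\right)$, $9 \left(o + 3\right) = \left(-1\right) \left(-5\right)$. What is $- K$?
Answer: $- \frac{4202}{9} \approx -466.89$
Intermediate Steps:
$o = - \frac{22}{9}$ ($o = -3 + \frac{\left(-1\right) \left(-5\right)}{9} = -3 + \frac{1}{9} \cdot 5 = -3 + \frac{5}{9} = - \frac{22}{9} \approx -2.4444$)
$K = \frac{4202}{9}$ ($K = - \frac{22 \left(-72 - 119\right)}{9} = \left(- \frac{22}{9}\right) \left(-191\right) = \frac{4202}{9} \approx 466.89$)
$- K = \left(-1\right) \frac{4202}{9} = - \frac{4202}{9}$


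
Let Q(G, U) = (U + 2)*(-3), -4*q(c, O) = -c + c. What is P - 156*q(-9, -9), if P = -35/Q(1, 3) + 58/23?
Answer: 335/69 ≈ 4.8551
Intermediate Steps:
q(c, O) = 0 (q(c, O) = -(-c + c)/4 = -1/4*0 = 0)
Q(G, U) = -6 - 3*U (Q(G, U) = (2 + U)*(-3) = -6 - 3*U)
P = 335/69 (P = -35/(-6 - 3*3) + 58/23 = -35/(-6 - 9) + 58*(1/23) = -35/(-15) + 58/23 = -35*(-1/15) + 58/23 = 7/3 + 58/23 = 335/69 ≈ 4.8551)
P - 156*q(-9, -9) = 335/69 - 156*0 = 335/69 + 0 = 335/69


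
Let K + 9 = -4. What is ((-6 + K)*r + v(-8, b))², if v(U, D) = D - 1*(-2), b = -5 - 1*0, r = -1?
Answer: 256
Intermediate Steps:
K = -13 (K = -9 - 4 = -13)
b = -5 (b = -5 + 0 = -5)
v(U, D) = 2 + D (v(U, D) = D + 2 = 2 + D)
((-6 + K)*r + v(-8, b))² = ((-6 - 13)*(-1) + (2 - 5))² = (-19*(-1) - 3)² = (19 - 3)² = 16² = 256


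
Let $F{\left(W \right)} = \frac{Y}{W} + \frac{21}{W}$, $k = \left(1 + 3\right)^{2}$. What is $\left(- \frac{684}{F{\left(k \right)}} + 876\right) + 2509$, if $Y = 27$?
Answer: $3157$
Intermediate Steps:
$k = 16$ ($k = 4^{2} = 16$)
$F{\left(W \right)} = \frac{48}{W}$ ($F{\left(W \right)} = \frac{27}{W} + \frac{21}{W} = \frac{48}{W}$)
$\left(- \frac{684}{F{\left(k \right)}} + 876\right) + 2509 = \left(- \frac{684}{48 \cdot \frac{1}{16}} + 876\right) + 2509 = \left(- \frac{684}{3} + 876\right) + 2509 = \left(\left(-684\right) \frac{1}{3} + 876\right) + 2509 = \left(-228 + 876\right) + 2509 = 648 + 2509 = 3157$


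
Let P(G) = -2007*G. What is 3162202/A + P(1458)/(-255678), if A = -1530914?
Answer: 305938687444/32618419141 ≈ 9.3793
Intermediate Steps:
3162202/A + P(1458)/(-255678) = 3162202/(-1530914) - 2007*1458/(-255678) = 3162202*(-1/1530914) - 2926206*(-1/255678) = -1581101/765457 + 487701/42613 = 305938687444/32618419141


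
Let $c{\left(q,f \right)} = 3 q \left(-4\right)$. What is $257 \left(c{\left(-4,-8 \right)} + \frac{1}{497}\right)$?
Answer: $\frac{6131249}{497} \approx 12337.0$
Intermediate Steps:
$c{\left(q,f \right)} = - 12 q$
$257 \left(c{\left(-4,-8 \right)} + \frac{1}{497}\right) = 257 \left(\left(-12\right) \left(-4\right) + \frac{1}{497}\right) = 257 \left(48 + \frac{1}{497}\right) = 257 \cdot \frac{23857}{497} = \frac{6131249}{497}$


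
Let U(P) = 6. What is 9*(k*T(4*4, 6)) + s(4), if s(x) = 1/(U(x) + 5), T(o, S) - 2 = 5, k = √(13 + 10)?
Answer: 1/11 + 63*√23 ≈ 302.23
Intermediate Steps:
k = √23 ≈ 4.7958
T(o, S) = 7 (T(o, S) = 2 + 5 = 7)
s(x) = 1/11 (s(x) = 1/(6 + 5) = 1/11)
9*(k*T(4*4, 6)) + s(4) = 9*(√23*7) + 1/11 = 9*(7*√23) + 1/11 = 63*√23 + 1/11 = 1/11 + 63*√23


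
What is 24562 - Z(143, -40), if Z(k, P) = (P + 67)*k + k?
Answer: 20558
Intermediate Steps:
Z(k, P) = k + k*(67 + P) (Z(k, P) = (67 + P)*k + k = k*(67 + P) + k = k + k*(67 + P))
24562 - Z(143, -40) = 24562 - 143*(68 - 40) = 24562 - 143*28 = 24562 - 1*4004 = 24562 - 4004 = 20558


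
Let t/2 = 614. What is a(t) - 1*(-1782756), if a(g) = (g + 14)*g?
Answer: 3307932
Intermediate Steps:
t = 1228 (t = 2*614 = 1228)
a(g) = g*(14 + g) (a(g) = (14 + g)*g = g*(14 + g))
a(t) - 1*(-1782756) = 1228*(14 + 1228) - 1*(-1782756) = 1228*1242 + 1782756 = 1525176 + 1782756 = 3307932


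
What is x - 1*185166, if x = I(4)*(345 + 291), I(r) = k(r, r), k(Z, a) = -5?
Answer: -188346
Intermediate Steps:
I(r) = -5
x = -3180 (x = -5*(345 + 291) = -5*636 = -3180)
x - 1*185166 = -3180 - 1*185166 = -3180 - 185166 = -188346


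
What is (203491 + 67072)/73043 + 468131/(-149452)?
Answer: 6242488843/10916422436 ≈ 0.57184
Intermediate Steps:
(203491 + 67072)/73043 + 468131/(-149452) = 270563*(1/73043) + 468131*(-1/149452) = 270563/73043 - 468131/149452 = 6242488843/10916422436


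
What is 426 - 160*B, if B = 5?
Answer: -374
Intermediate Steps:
426 - 160*B = 426 - 160*5 = 426 - 800 = -374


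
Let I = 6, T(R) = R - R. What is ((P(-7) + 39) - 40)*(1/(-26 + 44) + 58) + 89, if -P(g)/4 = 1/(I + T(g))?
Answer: -419/54 ≈ -7.7593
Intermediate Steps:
T(R) = 0
P(g) = -⅔ (P(g) = -4/(6 + 0) = -4/6 = -4*⅙ = -⅔)
((P(-7) + 39) - 40)*(1/(-26 + 44) + 58) + 89 = ((-⅔ + 39) - 40)*(1/(-26 + 44) + 58) + 89 = (115/3 - 40)*(1/18 + 58) + 89 = -5*(1/18 + 58)/3 + 89 = -5/3*1045/18 + 89 = -5225/54 + 89 = -419/54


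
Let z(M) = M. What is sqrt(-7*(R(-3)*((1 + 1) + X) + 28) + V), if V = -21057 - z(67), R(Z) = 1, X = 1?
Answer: I*sqrt(21341) ≈ 146.09*I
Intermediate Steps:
V = -21124 (V = -21057 - 1*67 = -21057 - 67 = -21124)
sqrt(-7*(R(-3)*((1 + 1) + X) + 28) + V) = sqrt(-7*(1*((1 + 1) + 1) + 28) - 21124) = sqrt(-7*(1*(2 + 1) + 28) - 21124) = sqrt(-7*(1*3 + 28) - 21124) = sqrt(-7*(3 + 28) - 21124) = sqrt(-7*31 - 21124) = sqrt(-217 - 21124) = sqrt(-21341) = I*sqrt(21341)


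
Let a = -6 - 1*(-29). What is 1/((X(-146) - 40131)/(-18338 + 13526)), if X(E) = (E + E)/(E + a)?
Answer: 591876/4935821 ≈ 0.11991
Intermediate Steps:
a = 23 (a = -6 + 29 = 23)
X(E) = 2*E/(23 + E) (X(E) = (E + E)/(E + 23) = (2*E)/(23 + E) = 2*E/(23 + E))
1/((X(-146) - 40131)/(-18338 + 13526)) = 1/((2*(-146)/(23 - 146) - 40131)/(-18338 + 13526)) = 1/((2*(-146)/(-123) - 40131)/(-4812)) = 1/((2*(-146)*(-1/123) - 40131)*(-1/4812)) = 1/((292/123 - 40131)*(-1/4812)) = 1/(-4935821/123*(-1/4812)) = 1/(4935821/591876) = 591876/4935821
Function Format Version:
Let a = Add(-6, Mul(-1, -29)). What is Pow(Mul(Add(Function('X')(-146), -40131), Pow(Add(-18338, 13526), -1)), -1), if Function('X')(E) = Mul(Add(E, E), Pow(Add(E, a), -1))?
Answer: Rational(591876, 4935821) ≈ 0.11991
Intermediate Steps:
a = 23 (a = Add(-6, 29) = 23)
Function('X')(E) = Mul(2, E, Pow(Add(23, E), -1)) (Function('X')(E) = Mul(Add(E, E), Pow(Add(E, 23), -1)) = Mul(Mul(2, E), Pow(Add(23, E), -1)) = Mul(2, E, Pow(Add(23, E), -1)))
Pow(Mul(Add(Function('X')(-146), -40131), Pow(Add(-18338, 13526), -1)), -1) = Pow(Mul(Add(Mul(2, -146, Pow(Add(23, -146), -1)), -40131), Pow(Add(-18338, 13526), -1)), -1) = Pow(Mul(Add(Mul(2, -146, Pow(-123, -1)), -40131), Pow(-4812, -1)), -1) = Pow(Mul(Add(Mul(2, -146, Rational(-1, 123)), -40131), Rational(-1, 4812)), -1) = Pow(Mul(Add(Rational(292, 123), -40131), Rational(-1, 4812)), -1) = Pow(Mul(Rational(-4935821, 123), Rational(-1, 4812)), -1) = Pow(Rational(4935821, 591876), -1) = Rational(591876, 4935821)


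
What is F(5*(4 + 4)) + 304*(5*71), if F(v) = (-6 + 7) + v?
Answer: 107961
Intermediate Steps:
F(v) = 1 + v
F(5*(4 + 4)) + 304*(5*71) = (1 + 5*(4 + 4)) + 304*(5*71) = (1 + 5*8) + 304*355 = (1 + 40) + 107920 = 41 + 107920 = 107961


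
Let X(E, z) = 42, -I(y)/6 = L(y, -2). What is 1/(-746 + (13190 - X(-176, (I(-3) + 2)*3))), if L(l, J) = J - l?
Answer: 1/12402 ≈ 8.0632e-5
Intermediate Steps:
I(y) = 12 + 6*y (I(y) = -6*(-2 - y) = 12 + 6*y)
1/(-746 + (13190 - X(-176, (I(-3) + 2)*3))) = 1/(-746 + (13190 - 1*42)) = 1/(-746 + (13190 - 42)) = 1/(-746 + 13148) = 1/12402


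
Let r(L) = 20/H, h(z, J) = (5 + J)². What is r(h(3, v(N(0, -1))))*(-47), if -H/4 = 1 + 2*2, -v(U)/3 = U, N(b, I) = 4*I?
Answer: 47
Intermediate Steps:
v(U) = -3*U
H = -20 (H = -4*(1 + 2*2) = -4*(1 + 4) = -4*5 = -20)
r(L) = -1 (r(L) = 20/(-20) = 20*(-1/20) = -1)
r(h(3, v(N(0, -1))))*(-47) = -1*(-47) = 47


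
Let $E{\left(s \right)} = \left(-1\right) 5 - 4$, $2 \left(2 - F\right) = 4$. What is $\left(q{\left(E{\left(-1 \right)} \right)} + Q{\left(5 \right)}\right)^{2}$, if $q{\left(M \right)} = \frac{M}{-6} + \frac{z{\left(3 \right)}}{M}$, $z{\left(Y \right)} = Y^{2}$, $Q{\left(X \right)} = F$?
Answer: $\frac{1}{4} \approx 0.25$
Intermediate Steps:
$F = 0$ ($F = 2 - 2 = 0$)
$Q{\left(X \right)} = 0$
$E{\left(s \right)} = -9$ ($E{\left(s \right)} = -5 - 4 = -9$)
$q{\left(M \right)} = \frac{9}{M} - \frac{M}{6}$ ($q{\left(M \right)} = \frac{M}{-6} + \frac{3^{2}}{M} = M \left(- \frac{1}{6}\right) + \frac{9}{M} = - \frac{M}{6} + \frac{9}{M} = \frac{9}{M} - \frac{M}{6}$)
$\left(q{\left(E{\left(-1 \right)} \right)} + Q{\left(5 \right)}\right)^{2} = \left(\left(\frac{9}{-9} - - \frac{3}{2}\right) + 0\right)^{2} = \left(\left(9 \left(- \frac{1}{9}\right) + \frac{3}{2}\right) + 0\right)^{2} = \left(\left(-1 + \frac{3}{2}\right) + 0\right)^{2} = \left(\frac{1}{2} + 0\right)^{2} = \left(\frac{1}{2}\right)^{2} = \frac{1}{4}$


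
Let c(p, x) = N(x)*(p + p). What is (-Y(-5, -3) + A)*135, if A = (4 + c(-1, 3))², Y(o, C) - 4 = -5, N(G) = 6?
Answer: 8775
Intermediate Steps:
c(p, x) = 12*p (c(p, x) = 6*(p + p) = 6*(2*p) = 12*p)
Y(o, C) = -1 (Y(o, C) = 4 - 5 = -1)
A = 64 (A = (4 + 12*(-1))² = (4 - 12)² = (-8)² = 64)
(-Y(-5, -3) + A)*135 = (-1*(-1) + 64)*135 = (1 + 64)*135 = 65*135 = 8775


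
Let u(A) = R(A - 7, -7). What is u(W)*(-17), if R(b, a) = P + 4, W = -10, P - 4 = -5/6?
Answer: -731/6 ≈ -121.83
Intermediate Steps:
P = 19/6 (P = 4 - 5/6 = 19/6 ≈ 3.1667)
R(b, a) = 43/6 (R(b, a) = 19/6 + 4 = 43/6)
u(A) = 43/6
u(W)*(-17) = (43/6)*(-17) = -731/6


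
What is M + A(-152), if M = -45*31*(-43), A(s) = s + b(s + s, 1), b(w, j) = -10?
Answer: 59823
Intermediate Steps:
A(s) = -10 + s (A(s) = s - 10 = -10 + s)
M = 59985 (M = -1395*(-43) = 59985)
M + A(-152) = 59985 + (-10 - 152) = 59985 - 162 = 59823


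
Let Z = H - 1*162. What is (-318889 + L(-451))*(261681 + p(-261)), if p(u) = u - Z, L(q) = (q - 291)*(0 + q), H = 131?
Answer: 4118637603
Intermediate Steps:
L(q) = q*(-291 + q) (L(q) = (-291 + q)*q = q*(-291 + q))
Z = -31 (Z = 131 - 1*162 = 131 - 162 = -31)
p(u) = 31 + u (p(u) = u - 1*(-31) = u + 31 = 31 + u)
(-318889 + L(-451))*(261681 + p(-261)) = (-318889 - 451*(-291 - 451))*(261681 + (31 - 261)) = (-318889 - 451*(-742))*(261681 - 230) = (-318889 + 334642)*261451 = 15753*261451 = 4118637603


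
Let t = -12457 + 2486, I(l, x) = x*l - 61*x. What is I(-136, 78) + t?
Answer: -25337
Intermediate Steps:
I(l, x) = -61*x + l*x (I(l, x) = l*x - 61*x = -61*x + l*x)
t = -9971
I(-136, 78) + t = 78*(-61 - 136) - 9971 = 78*(-197) - 9971 = -15366 - 9971 = -25337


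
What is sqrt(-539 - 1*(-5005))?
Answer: sqrt(4466) ≈ 66.828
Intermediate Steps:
sqrt(-539 - 1*(-5005)) = sqrt(-539 + 5005) = sqrt(4466)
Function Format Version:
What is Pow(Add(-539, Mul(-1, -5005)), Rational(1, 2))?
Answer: Pow(4466, Rational(1, 2)) ≈ 66.828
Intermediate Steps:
Pow(Add(-539, Mul(-1, -5005)), Rational(1, 2)) = Pow(Add(-539, 5005), Rational(1, 2)) = Pow(4466, Rational(1, 2))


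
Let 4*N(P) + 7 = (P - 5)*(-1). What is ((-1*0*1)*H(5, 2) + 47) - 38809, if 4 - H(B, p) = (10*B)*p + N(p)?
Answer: -38762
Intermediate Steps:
N(P) = -1/2 - P/4 (N(P) = -7/4 + ((P - 5)*(-1))/4 = -7/4 + ((-5 + P)*(-1))/4 = -7/4 + (5 - P)/4 = -7/4 + (5/4 - P/4) = -1/2 - P/4)
H(B, p) = 9/2 + p/4 - 10*B*p (H(B, p) = 4 - ((10*B)*p + (-1/2 - p/4)) = 4 - (10*B*p + (-1/2 - p/4)) = 4 - (-1/2 - p/4 + 10*B*p) = 4 + (1/2 + p/4 - 10*B*p) = 9/2 + p/4 - 10*B*p)
((-1*0*1)*H(5, 2) + 47) - 38809 = ((-1*0*1)*(9/2 + (1/4)*2 - 10*5*2) + 47) - 38809 = ((0*1)*(9/2 + 1/2 - 100) + 47) - 38809 = (0*(-95) + 47) - 38809 = (0 + 47) - 38809 = 47 - 38809 = -38762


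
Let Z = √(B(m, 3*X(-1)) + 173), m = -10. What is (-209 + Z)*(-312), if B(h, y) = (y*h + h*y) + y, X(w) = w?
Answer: 65208 - 312*√230 ≈ 60476.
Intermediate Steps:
B(h, y) = y + 2*h*y (B(h, y) = (h*y + h*y) + y = 2*h*y + y = y + 2*h*y)
Z = √230 (Z = √((3*(-1))*(1 + 2*(-10)) + 173) = √(-3*(1 - 20) + 173) = √(-3*(-19) + 173) = √(57 + 173) = √230 ≈ 15.166)
(-209 + Z)*(-312) = (-209 + √230)*(-312) = 65208 - 312*√230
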